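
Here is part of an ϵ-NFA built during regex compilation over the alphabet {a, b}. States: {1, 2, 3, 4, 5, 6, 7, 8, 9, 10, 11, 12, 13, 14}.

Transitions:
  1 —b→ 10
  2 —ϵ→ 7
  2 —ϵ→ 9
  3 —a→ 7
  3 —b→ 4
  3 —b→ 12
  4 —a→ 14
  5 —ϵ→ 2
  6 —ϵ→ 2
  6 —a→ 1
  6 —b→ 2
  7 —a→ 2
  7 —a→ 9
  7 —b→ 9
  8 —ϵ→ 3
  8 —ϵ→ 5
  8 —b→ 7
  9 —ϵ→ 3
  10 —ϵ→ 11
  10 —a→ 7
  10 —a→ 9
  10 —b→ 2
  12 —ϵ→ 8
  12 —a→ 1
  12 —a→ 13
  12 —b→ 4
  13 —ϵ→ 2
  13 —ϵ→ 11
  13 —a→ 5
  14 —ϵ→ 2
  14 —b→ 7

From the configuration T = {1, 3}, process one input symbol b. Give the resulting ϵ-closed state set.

1 on b → {10}.
3 on b → {4, 12}.
Union after reading b: {4, 10, 12}.
Now take the ϵ-closure:
From 10 via ϵ: add 11.
From 12 via ϵ: add 8.
From 8 via ϵ: add 3, 5.
From 5 via ϵ: add 2.
From 2 via ϵ: add 7, 9.
No new states can be added; the closed set is {2, 3, 4, 5, 7, 8, 9, 10, 11, 12}.

{2, 3, 4, 5, 7, 8, 9, 10, 11, 12}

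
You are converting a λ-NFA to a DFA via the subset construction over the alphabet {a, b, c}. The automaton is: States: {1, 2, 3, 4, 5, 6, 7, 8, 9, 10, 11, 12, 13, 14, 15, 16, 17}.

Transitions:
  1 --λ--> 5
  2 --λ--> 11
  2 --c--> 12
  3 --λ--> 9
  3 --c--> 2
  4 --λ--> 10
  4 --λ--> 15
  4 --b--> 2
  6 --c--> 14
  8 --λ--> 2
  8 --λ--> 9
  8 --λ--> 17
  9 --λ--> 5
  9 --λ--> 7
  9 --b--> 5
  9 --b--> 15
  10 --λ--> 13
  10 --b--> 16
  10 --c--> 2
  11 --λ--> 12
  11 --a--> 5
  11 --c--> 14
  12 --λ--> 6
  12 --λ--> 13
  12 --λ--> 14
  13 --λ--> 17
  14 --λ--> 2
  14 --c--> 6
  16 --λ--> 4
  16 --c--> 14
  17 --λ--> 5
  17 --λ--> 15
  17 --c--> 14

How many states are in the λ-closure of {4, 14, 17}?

11

Start with {4, 14, 17}.
From 4 via λ: add 10, 15.
From 14 via λ: add 2.
From 17 via λ: add 5.
From 2 via λ: add 11.
From 10 via λ: add 13.
From 11 via λ: add 12.
From 12 via λ: add 6.
λ-closure = {2, 4, 5, 6, 10, 11, 12, 13, 14, 15, 17}, which has 11 states.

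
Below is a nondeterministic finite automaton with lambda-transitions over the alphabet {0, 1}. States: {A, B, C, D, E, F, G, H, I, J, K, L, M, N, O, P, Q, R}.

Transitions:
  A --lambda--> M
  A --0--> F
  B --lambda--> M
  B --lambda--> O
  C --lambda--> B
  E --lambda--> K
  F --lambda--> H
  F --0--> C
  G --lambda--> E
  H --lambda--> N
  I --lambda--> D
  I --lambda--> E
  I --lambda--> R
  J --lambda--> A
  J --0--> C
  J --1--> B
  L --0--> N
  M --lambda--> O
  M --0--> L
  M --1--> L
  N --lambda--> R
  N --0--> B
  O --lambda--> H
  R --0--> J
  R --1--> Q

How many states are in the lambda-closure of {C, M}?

7

Start with {C, M}.
From C via lambda: add B.
From M via lambda: add O.
From O via lambda: add H.
From H via lambda: add N.
From N via lambda: add R.
lambda-closure = {B, C, H, M, N, O, R}, which has 7 states.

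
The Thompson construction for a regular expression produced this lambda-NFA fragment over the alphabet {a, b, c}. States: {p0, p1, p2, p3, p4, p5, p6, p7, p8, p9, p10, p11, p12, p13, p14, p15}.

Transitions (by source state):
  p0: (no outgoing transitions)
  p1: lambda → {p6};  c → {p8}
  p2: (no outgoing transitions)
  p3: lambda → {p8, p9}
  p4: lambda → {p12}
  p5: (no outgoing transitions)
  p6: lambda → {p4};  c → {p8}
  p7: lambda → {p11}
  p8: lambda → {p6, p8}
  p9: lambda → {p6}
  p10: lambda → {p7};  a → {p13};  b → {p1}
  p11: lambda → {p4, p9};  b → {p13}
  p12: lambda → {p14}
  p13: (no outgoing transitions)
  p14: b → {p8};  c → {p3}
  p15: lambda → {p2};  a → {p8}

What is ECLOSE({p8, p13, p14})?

{p4, p6, p8, p12, p13, p14}

Start with {p8, p13, p14}.
From p8 via lambda: add p6.
From p6 via lambda: add p4.
From p4 via lambda: add p12.
No new states can be added; the closed set is {p4, p6, p8, p12, p13, p14}.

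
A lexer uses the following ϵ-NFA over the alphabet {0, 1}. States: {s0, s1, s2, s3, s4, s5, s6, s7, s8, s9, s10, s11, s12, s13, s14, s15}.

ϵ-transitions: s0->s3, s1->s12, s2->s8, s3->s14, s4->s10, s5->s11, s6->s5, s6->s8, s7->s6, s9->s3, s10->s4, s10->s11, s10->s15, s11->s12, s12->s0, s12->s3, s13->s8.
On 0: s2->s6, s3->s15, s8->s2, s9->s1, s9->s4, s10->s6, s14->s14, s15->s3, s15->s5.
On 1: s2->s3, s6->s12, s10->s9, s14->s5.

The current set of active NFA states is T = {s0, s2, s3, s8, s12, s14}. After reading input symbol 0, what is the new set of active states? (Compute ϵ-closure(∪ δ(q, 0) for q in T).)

{s0, s2, s3, s5, s6, s8, s11, s12, s14, s15}

s2 on 0 → {s6}.
s3 on 0 → {s15}.
s8 on 0 → {s2}.
s14 on 0 → {s14}.
No 0-transition from s0, s12.
Union after reading 0: {s2, s6, s14, s15}.
Now take the ϵ-closure:
From s2 via ϵ: add s8.
From s6 via ϵ: add s5.
From s5 via ϵ: add s11.
From s11 via ϵ: add s12.
From s12 via ϵ: add s0, s3.
No new states can be added; the closed set is {s0, s2, s3, s5, s6, s8, s11, s12, s14, s15}.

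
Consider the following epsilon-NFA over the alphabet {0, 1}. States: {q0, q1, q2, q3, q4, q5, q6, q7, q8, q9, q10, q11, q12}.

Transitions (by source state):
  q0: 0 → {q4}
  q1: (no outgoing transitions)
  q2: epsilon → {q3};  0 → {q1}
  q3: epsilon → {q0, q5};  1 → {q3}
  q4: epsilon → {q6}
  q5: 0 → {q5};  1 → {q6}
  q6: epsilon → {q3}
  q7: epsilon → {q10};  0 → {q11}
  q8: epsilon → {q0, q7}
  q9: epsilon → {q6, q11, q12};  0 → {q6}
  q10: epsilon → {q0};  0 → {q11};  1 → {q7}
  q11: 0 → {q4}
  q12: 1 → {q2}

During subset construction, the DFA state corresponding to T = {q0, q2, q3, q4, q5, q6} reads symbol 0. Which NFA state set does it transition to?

{q0, q1, q3, q4, q5, q6}

q0 on 0 → {q4}.
q2 on 0 → {q1}.
q5 on 0 → {q5}.
No 0-transition from q3, q4, q6.
Union after reading 0: {q1, q4, q5}.
Now take the epsilon-closure:
From q4 via epsilon: add q6.
From q6 via epsilon: add q3.
From q3 via epsilon: add q0.
No new states can be added; the closed set is {q0, q1, q3, q4, q5, q6}.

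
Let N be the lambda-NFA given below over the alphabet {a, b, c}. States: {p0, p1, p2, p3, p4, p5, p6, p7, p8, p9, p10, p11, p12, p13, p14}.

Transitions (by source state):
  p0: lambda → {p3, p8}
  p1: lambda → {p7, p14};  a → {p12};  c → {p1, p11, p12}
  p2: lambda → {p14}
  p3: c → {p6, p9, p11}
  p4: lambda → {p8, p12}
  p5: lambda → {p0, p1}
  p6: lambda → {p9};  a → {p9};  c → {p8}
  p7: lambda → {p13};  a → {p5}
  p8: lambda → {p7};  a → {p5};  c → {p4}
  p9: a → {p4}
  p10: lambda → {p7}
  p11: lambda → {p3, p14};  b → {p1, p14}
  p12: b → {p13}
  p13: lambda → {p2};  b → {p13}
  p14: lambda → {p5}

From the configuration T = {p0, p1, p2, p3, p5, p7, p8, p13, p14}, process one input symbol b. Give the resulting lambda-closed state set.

p13 on b → {p13}.
No b-transition from p0, p1, p2, p3, p5, p7, p8, p14.
Union after reading b: {p13}.
Now take the lambda-closure:
From p13 via lambda: add p2.
From p2 via lambda: add p14.
From p14 via lambda: add p5.
From p5 via lambda: add p0, p1.
From p0 via lambda: add p3, p8.
From p1 via lambda: add p7.
No new states can be added; the closed set is {p0, p1, p2, p3, p5, p7, p8, p13, p14}.

{p0, p1, p2, p3, p5, p7, p8, p13, p14}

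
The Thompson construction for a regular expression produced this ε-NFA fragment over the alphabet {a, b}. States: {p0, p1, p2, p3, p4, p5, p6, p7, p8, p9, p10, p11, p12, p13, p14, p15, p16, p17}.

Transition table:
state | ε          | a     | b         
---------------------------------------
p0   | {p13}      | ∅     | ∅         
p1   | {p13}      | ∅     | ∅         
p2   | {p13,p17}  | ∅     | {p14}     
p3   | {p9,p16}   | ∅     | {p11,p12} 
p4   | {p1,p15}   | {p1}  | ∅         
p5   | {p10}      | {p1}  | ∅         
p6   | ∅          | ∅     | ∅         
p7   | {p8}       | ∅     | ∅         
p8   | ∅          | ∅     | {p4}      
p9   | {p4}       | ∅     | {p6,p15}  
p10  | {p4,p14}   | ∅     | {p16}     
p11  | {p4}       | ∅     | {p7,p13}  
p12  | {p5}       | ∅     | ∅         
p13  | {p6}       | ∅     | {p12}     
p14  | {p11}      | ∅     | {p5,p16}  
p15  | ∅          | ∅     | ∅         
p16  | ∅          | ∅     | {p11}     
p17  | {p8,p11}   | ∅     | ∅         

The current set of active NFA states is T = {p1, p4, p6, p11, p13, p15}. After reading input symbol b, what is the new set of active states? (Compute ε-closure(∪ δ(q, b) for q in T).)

p11 on b → {p7, p13}.
p13 on b → {p12}.
No b-transition from p1, p4, p6, p15.
Union after reading b: {p7, p12, p13}.
Now take the ε-closure:
From p7 via ε: add p8.
From p12 via ε: add p5.
From p13 via ε: add p6.
From p5 via ε: add p10.
From p10 via ε: add p4, p14.
From p4 via ε: add p1, p15.
From p14 via ε: add p11.
No new states can be added; the closed set is {p1, p4, p5, p6, p7, p8, p10, p11, p12, p13, p14, p15}.

{p1, p4, p5, p6, p7, p8, p10, p11, p12, p13, p14, p15}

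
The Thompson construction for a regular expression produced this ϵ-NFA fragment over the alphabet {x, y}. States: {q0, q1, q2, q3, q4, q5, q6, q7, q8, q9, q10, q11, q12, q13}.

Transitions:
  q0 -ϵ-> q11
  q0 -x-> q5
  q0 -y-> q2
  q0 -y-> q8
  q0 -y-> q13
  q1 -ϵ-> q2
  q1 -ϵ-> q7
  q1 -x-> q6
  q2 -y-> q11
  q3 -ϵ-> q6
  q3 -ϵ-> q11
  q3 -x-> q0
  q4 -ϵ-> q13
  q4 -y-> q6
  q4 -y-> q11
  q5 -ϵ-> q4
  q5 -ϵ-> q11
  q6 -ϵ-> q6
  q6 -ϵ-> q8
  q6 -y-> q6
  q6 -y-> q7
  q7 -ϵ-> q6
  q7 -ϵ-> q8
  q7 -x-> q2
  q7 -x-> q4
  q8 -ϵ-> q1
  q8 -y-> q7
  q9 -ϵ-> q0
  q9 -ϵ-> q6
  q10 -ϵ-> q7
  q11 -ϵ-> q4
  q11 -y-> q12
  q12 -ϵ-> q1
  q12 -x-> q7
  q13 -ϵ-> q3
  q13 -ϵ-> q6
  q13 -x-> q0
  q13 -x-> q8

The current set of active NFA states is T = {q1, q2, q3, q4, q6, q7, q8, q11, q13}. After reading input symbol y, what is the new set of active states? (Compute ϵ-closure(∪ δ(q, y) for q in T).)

q2 on y → {q11}.
q4 on y → {q6, q11}.
q6 on y → {q6, q7}.
q8 on y → {q7}.
q11 on y → {q12}.
No y-transition from q1, q3, q7, q13.
Union after reading y: {q6, q7, q11, q12}.
Now take the ϵ-closure:
From q6 via ϵ: add q8.
From q11 via ϵ: add q4.
From q12 via ϵ: add q1.
From q1 via ϵ: add q2.
From q4 via ϵ: add q13.
From q13 via ϵ: add q3.
No new states can be added; the closed set is {q1, q2, q3, q4, q6, q7, q8, q11, q12, q13}.

{q1, q2, q3, q4, q6, q7, q8, q11, q12, q13}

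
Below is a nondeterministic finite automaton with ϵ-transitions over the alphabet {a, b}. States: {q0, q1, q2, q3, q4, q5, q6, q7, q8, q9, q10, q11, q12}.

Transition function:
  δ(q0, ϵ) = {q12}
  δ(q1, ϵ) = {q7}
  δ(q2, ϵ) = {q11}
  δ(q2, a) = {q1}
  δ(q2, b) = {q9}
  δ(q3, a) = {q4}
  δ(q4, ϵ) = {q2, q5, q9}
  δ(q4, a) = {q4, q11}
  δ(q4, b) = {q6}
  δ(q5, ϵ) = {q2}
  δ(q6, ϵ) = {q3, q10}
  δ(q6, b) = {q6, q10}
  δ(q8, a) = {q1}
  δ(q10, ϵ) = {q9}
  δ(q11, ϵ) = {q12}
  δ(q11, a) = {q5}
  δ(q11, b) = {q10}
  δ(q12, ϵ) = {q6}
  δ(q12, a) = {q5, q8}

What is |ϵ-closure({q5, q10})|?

8

Start with {q5, q10}.
From q5 via ϵ: add q2.
From q10 via ϵ: add q9.
From q2 via ϵ: add q11.
From q11 via ϵ: add q12.
From q12 via ϵ: add q6.
From q6 via ϵ: add q3.
ϵ-closure = {q2, q3, q5, q6, q9, q10, q11, q12}, which has 8 states.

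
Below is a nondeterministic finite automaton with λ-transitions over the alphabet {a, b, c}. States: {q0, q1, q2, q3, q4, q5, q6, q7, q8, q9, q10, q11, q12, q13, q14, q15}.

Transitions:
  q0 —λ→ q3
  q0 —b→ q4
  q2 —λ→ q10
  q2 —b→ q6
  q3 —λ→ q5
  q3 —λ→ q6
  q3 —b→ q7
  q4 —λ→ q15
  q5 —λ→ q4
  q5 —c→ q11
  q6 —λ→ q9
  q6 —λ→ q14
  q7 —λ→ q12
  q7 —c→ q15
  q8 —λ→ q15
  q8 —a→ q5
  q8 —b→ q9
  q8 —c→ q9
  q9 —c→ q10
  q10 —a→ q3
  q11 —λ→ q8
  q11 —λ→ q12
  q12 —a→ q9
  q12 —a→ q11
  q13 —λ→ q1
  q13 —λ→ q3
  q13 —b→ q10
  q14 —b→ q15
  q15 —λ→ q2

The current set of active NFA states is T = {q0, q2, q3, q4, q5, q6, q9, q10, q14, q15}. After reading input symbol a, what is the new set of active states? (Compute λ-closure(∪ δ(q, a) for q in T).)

{q2, q3, q4, q5, q6, q9, q10, q14, q15}

q10 on a → {q3}.
No a-transition from q0, q2, q3, q4, q5, q6, q9, q14, q15.
Union after reading a: {q3}.
Now take the λ-closure:
From q3 via λ: add q5, q6.
From q5 via λ: add q4.
From q6 via λ: add q9, q14.
From q4 via λ: add q15.
From q15 via λ: add q2.
From q2 via λ: add q10.
No new states can be added; the closed set is {q2, q3, q4, q5, q6, q9, q10, q14, q15}.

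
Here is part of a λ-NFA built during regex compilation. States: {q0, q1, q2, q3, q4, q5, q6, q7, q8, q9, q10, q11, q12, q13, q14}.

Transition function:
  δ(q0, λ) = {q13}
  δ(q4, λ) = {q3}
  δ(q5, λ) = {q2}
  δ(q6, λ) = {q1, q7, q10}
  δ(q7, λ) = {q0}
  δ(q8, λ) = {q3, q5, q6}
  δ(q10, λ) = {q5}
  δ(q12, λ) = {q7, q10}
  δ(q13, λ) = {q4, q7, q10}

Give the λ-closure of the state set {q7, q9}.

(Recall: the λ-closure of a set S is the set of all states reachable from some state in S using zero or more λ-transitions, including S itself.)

Start with {q7, q9}.
From q7 via λ: add q0.
From q0 via λ: add q13.
From q13 via λ: add q4, q10.
From q4 via λ: add q3.
From q10 via λ: add q5.
From q5 via λ: add q2.
No new states can be added; the closed set is {q0, q2, q3, q4, q5, q7, q9, q10, q13}.

{q0, q2, q3, q4, q5, q7, q9, q10, q13}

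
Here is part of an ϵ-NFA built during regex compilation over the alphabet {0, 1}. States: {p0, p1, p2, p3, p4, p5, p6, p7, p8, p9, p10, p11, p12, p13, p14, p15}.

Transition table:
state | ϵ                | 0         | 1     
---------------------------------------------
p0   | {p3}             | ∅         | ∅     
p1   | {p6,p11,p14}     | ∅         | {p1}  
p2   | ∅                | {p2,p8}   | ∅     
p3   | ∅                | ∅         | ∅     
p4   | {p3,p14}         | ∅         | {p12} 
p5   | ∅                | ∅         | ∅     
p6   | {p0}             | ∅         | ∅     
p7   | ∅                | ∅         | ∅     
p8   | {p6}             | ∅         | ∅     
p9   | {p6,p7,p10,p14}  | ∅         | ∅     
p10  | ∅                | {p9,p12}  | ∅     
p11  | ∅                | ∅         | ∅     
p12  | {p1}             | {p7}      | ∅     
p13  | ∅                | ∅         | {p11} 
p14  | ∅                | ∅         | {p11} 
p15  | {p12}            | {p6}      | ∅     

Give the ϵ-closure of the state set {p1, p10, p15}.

{p0, p1, p3, p6, p10, p11, p12, p14, p15}

Start with {p1, p10, p15}.
From p1 via ϵ: add p6, p11, p14.
From p15 via ϵ: add p12.
From p6 via ϵ: add p0.
From p0 via ϵ: add p3.
No new states can be added; the closed set is {p0, p1, p3, p6, p10, p11, p12, p14, p15}.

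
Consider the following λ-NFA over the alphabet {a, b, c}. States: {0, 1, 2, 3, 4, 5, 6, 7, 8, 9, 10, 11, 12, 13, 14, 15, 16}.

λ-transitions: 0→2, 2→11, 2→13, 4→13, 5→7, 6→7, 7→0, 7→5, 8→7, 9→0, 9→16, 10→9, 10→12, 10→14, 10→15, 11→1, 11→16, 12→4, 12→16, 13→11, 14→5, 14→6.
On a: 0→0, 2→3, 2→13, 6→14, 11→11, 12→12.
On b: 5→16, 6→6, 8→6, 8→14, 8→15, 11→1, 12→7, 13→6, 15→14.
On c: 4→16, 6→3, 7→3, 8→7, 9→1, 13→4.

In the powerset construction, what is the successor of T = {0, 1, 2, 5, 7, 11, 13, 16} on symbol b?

{0, 1, 2, 5, 6, 7, 11, 13, 16}

5 on b → {16}.
11 on b → {1}.
13 on b → {6}.
No b-transition from 0, 1, 2, 7, 16.
Union after reading b: {1, 6, 16}.
Now take the λ-closure:
From 6 via λ: add 7.
From 7 via λ: add 0, 5.
From 0 via λ: add 2.
From 2 via λ: add 11, 13.
No new states can be added; the closed set is {0, 1, 2, 5, 6, 7, 11, 13, 16}.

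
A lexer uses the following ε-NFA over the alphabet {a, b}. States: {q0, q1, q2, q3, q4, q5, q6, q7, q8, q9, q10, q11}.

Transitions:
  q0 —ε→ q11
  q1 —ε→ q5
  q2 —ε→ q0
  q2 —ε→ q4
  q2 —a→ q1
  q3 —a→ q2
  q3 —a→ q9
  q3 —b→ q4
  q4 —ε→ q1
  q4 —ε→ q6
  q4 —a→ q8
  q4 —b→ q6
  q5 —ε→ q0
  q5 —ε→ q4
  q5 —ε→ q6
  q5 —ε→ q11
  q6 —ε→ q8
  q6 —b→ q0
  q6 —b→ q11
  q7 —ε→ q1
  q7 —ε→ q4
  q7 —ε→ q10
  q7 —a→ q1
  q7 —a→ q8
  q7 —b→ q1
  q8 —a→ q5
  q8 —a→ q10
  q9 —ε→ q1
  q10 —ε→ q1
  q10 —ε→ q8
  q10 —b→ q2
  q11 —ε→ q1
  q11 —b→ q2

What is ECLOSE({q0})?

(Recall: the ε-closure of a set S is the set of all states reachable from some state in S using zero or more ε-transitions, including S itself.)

Start with {q0}.
From q0 via ε: add q11.
From q11 via ε: add q1.
From q1 via ε: add q5.
From q5 via ε: add q4, q6.
From q6 via ε: add q8.
No new states can be added; the closed set is {q0, q1, q4, q5, q6, q8, q11}.

{q0, q1, q4, q5, q6, q8, q11}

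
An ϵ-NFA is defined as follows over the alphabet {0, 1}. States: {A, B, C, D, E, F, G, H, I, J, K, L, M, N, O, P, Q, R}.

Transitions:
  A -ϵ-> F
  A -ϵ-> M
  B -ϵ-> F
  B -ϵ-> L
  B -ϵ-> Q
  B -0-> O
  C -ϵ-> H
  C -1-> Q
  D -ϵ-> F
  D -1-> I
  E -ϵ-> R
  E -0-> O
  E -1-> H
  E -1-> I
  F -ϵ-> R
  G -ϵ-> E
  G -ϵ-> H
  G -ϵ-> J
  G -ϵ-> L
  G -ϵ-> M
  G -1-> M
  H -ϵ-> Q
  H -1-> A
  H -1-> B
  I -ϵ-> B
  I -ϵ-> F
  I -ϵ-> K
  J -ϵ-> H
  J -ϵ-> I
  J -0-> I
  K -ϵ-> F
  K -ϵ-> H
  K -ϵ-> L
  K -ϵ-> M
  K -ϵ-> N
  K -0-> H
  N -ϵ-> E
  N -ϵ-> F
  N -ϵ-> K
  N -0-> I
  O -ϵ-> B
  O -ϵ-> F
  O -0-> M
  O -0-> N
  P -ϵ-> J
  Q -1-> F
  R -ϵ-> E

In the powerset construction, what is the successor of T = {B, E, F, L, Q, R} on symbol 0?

{B, E, F, L, O, Q, R}

B on 0 → {O}.
E on 0 → {O}.
No 0-transition from F, L, Q, R.
Union after reading 0: {O}.
Now take the ϵ-closure:
From O via ϵ: add B, F.
From B via ϵ: add L, Q.
From F via ϵ: add R.
From R via ϵ: add E.
No new states can be added; the closed set is {B, E, F, L, O, Q, R}.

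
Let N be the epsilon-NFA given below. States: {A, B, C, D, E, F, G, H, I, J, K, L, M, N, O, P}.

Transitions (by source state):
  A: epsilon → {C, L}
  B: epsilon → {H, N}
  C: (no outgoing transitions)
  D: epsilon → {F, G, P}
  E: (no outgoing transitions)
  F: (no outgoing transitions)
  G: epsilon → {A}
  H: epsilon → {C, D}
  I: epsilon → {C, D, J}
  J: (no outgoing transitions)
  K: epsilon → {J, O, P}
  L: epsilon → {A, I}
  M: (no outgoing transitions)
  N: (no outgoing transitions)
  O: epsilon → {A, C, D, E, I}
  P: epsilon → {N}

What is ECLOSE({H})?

Start with {H}.
From H via epsilon: add C, D.
From D via epsilon: add F, G, P.
From G via epsilon: add A.
From P via epsilon: add N.
From A via epsilon: add L.
From L via epsilon: add I.
From I via epsilon: add J.
No new states can be added; the closed set is {A, C, D, F, G, H, I, J, L, N, P}.

{A, C, D, F, G, H, I, J, L, N, P}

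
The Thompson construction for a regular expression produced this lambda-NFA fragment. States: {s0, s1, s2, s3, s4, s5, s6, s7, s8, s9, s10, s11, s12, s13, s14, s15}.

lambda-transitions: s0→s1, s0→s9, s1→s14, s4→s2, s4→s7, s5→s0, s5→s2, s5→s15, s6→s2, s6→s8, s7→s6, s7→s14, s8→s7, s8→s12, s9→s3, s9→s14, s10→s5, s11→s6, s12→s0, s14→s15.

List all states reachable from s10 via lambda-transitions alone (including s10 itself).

{s0, s1, s2, s3, s5, s9, s10, s14, s15}

Start with {s10}.
From s10 via lambda: add s5.
From s5 via lambda: add s0, s2, s15.
From s0 via lambda: add s1, s9.
From s1 via lambda: add s14.
From s9 via lambda: add s3.
No new states can be added; the closed set is {s0, s1, s2, s3, s5, s9, s10, s14, s15}.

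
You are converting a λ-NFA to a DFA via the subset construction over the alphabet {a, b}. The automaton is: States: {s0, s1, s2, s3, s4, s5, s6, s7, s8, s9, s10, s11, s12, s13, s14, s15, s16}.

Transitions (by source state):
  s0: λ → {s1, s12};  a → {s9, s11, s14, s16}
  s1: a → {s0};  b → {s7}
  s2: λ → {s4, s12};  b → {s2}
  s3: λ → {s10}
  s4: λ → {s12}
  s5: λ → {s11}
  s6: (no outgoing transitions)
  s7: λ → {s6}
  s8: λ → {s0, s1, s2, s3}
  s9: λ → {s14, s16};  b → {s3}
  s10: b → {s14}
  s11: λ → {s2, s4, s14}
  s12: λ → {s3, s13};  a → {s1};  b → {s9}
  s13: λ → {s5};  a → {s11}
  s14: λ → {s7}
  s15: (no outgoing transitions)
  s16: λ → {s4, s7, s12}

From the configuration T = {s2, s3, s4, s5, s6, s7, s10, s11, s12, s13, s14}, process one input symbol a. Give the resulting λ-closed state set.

{s1, s2, s3, s4, s5, s6, s7, s10, s11, s12, s13, s14}

s12 on a → {s1}.
s13 on a → {s11}.
No a-transition from s2, s3, s4, s5, s6, s7, s10, s11, s14.
Union after reading a: {s1, s11}.
Now take the λ-closure:
From s11 via λ: add s2, s4, s14.
From s2 via λ: add s12.
From s14 via λ: add s7.
From s7 via λ: add s6.
From s12 via λ: add s3, s13.
From s3 via λ: add s10.
From s13 via λ: add s5.
No new states can be added; the closed set is {s1, s2, s3, s4, s5, s6, s7, s10, s11, s12, s13, s14}.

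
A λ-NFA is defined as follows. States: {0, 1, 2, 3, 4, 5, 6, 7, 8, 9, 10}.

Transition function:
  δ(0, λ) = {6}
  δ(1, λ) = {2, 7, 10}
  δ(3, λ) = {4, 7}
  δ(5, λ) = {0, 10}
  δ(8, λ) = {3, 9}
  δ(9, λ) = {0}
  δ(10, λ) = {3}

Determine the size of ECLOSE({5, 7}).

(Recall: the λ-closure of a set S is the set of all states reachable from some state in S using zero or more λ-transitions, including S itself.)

7

Start with {5, 7}.
From 5 via λ: add 0, 10.
From 0 via λ: add 6.
From 10 via λ: add 3.
From 3 via λ: add 4.
λ-closure = {0, 3, 4, 5, 6, 7, 10}, which has 7 states.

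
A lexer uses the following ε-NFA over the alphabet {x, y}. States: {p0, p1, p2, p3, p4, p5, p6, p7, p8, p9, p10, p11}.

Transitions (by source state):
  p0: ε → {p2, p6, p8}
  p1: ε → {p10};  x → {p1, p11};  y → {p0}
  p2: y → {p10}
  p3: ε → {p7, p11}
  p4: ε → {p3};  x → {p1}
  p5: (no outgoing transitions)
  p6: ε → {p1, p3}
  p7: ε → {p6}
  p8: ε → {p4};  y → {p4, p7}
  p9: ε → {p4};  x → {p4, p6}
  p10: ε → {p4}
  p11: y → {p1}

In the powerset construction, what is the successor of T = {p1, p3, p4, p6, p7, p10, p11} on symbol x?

{p1, p3, p4, p6, p7, p10, p11}

p1 on x → {p1, p11}.
p4 on x → {p1}.
No x-transition from p3, p6, p7, p10, p11.
Union after reading x: {p1, p11}.
Now take the ε-closure:
From p1 via ε: add p10.
From p10 via ε: add p4.
From p4 via ε: add p3.
From p3 via ε: add p7.
From p7 via ε: add p6.
No new states can be added; the closed set is {p1, p3, p4, p6, p7, p10, p11}.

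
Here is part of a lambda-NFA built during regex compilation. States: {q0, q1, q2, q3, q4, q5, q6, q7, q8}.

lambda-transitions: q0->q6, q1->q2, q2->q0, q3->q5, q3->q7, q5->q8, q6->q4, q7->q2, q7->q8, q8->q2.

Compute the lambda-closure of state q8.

Start with {q8}.
From q8 via lambda: add q2.
From q2 via lambda: add q0.
From q0 via lambda: add q6.
From q6 via lambda: add q4.
No new states can be added; the closed set is {q0, q2, q4, q6, q8}.

{q0, q2, q4, q6, q8}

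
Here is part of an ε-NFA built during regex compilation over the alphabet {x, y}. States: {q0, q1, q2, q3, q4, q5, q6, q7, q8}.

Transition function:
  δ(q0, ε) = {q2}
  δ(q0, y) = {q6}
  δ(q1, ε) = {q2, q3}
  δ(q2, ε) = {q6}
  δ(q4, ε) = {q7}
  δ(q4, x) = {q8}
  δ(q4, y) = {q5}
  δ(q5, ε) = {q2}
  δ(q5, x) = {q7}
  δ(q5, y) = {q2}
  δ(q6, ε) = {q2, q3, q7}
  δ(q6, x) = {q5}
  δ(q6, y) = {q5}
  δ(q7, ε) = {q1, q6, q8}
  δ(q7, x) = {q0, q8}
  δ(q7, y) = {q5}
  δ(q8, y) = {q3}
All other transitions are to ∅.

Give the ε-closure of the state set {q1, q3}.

{q1, q2, q3, q6, q7, q8}

Start with {q1, q3}.
From q1 via ε: add q2.
From q2 via ε: add q6.
From q6 via ε: add q7.
From q7 via ε: add q8.
No new states can be added; the closed set is {q1, q2, q3, q6, q7, q8}.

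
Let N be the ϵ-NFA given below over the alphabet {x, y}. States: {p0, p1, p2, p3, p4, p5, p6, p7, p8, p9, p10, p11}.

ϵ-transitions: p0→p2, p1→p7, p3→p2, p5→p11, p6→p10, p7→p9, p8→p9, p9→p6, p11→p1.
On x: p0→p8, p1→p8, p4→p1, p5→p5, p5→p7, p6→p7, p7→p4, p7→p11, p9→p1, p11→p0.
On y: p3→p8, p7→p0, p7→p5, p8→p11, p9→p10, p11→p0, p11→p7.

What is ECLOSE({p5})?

{p1, p5, p6, p7, p9, p10, p11}

Start with {p5}.
From p5 via ϵ: add p11.
From p11 via ϵ: add p1.
From p1 via ϵ: add p7.
From p7 via ϵ: add p9.
From p9 via ϵ: add p6.
From p6 via ϵ: add p10.
No new states can be added; the closed set is {p1, p5, p6, p7, p9, p10, p11}.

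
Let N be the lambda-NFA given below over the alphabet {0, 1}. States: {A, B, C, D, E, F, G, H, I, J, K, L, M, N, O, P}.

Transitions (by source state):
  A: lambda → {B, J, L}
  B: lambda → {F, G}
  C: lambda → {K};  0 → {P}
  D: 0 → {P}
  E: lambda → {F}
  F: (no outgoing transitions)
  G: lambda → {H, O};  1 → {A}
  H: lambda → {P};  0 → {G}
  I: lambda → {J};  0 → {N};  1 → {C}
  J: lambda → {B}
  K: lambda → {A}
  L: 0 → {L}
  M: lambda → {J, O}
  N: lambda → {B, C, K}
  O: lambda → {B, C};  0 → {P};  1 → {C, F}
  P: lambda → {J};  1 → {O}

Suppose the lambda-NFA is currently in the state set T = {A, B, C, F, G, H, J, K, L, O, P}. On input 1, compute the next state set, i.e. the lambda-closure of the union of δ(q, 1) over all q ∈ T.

G on 1 → {A}.
O on 1 → {C, F}.
P on 1 → {O}.
No 1-transition from A, B, C, F, H, J, K, L.
Union after reading 1: {A, C, F, O}.
Now take the lambda-closure:
From A via lambda: add B, J, L.
From C via lambda: add K.
From B via lambda: add G.
From G via lambda: add H.
From H via lambda: add P.
No new states can be added; the closed set is {A, B, C, F, G, H, J, K, L, O, P}.

{A, B, C, F, G, H, J, K, L, O, P}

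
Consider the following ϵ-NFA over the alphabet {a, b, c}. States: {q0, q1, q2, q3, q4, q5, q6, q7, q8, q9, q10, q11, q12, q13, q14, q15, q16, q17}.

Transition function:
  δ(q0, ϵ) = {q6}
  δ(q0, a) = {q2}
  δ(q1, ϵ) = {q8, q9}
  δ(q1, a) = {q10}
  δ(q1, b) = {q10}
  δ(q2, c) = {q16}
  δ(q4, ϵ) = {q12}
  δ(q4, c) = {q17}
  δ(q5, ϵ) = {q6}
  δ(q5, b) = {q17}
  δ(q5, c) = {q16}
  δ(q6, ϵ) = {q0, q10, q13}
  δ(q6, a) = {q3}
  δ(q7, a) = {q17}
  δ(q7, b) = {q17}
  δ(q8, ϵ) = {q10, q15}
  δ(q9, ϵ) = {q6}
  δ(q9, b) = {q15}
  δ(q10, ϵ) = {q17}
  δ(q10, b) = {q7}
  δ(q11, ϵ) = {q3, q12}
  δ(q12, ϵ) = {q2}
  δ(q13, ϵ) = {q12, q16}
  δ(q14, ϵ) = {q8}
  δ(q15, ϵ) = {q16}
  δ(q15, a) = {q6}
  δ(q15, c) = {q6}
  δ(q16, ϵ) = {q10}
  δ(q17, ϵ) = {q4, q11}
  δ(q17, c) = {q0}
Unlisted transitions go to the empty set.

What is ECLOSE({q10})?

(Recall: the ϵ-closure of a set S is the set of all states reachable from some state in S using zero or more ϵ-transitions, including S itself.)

Start with {q10}.
From q10 via ϵ: add q17.
From q17 via ϵ: add q4, q11.
From q4 via ϵ: add q12.
From q11 via ϵ: add q3.
From q12 via ϵ: add q2.
No new states can be added; the closed set is {q2, q3, q4, q10, q11, q12, q17}.

{q2, q3, q4, q10, q11, q12, q17}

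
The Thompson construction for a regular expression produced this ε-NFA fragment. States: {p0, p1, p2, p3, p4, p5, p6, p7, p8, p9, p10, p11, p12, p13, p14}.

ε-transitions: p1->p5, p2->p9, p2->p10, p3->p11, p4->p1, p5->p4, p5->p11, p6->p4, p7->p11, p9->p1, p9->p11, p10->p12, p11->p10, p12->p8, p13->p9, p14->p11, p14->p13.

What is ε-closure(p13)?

Start with {p13}.
From p13 via ε: add p9.
From p9 via ε: add p1, p11.
From p1 via ε: add p5.
From p11 via ε: add p10.
From p5 via ε: add p4.
From p10 via ε: add p12.
From p12 via ε: add p8.
No new states can be added; the closed set is {p1, p4, p5, p8, p9, p10, p11, p12, p13}.

{p1, p4, p5, p8, p9, p10, p11, p12, p13}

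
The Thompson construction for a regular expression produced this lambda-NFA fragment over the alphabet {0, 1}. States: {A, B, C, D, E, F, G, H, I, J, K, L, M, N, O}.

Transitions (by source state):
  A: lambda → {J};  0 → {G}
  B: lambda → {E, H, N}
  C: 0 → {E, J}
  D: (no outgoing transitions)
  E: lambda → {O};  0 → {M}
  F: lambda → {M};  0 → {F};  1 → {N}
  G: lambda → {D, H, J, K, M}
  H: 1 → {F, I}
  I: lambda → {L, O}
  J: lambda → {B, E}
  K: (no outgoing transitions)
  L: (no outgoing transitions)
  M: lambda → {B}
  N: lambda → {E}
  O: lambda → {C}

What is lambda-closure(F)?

{B, C, E, F, H, M, N, O}

Start with {F}.
From F via lambda: add M.
From M via lambda: add B.
From B via lambda: add E, H, N.
From E via lambda: add O.
From O via lambda: add C.
No new states can be added; the closed set is {B, C, E, F, H, M, N, O}.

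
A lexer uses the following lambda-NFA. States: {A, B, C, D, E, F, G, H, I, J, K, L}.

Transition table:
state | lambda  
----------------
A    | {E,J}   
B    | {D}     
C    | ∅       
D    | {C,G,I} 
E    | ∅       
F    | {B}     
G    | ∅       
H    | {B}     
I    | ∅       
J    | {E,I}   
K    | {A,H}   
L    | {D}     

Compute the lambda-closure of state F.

{B, C, D, F, G, I}

Start with {F}.
From F via lambda: add B.
From B via lambda: add D.
From D via lambda: add C, G, I.
No new states can be added; the closed set is {B, C, D, F, G, I}.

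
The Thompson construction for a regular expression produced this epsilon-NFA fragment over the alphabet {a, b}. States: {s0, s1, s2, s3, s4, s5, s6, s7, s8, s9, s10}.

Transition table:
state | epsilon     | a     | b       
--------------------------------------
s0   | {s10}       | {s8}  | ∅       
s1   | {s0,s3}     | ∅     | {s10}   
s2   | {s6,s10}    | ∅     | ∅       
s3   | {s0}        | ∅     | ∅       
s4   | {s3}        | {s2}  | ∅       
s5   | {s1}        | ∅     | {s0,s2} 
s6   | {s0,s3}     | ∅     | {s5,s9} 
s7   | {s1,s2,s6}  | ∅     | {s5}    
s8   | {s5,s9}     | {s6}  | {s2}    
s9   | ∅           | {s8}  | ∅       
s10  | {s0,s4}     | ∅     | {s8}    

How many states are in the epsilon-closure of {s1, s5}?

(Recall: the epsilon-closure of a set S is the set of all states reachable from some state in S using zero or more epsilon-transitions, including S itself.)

6

Start with {s1, s5}.
From s1 via epsilon: add s0, s3.
From s0 via epsilon: add s10.
From s10 via epsilon: add s4.
epsilon-closure = {s0, s1, s3, s4, s5, s10}, which has 6 states.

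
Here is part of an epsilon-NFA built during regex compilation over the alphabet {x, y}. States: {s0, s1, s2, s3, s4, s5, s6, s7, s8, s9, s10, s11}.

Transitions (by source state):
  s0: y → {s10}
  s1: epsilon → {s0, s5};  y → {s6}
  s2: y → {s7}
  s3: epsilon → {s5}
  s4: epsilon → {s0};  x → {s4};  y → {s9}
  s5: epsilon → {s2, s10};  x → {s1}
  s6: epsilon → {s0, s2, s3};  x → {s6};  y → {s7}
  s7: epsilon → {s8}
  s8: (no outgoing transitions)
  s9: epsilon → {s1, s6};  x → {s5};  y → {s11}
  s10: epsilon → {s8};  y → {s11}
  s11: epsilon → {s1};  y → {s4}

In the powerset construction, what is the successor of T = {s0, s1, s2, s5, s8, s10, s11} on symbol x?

{s0, s1, s2, s5, s8, s10}

s5 on x → {s1}.
No x-transition from s0, s1, s2, s8, s10, s11.
Union after reading x: {s1}.
Now take the epsilon-closure:
From s1 via epsilon: add s0, s5.
From s5 via epsilon: add s2, s10.
From s10 via epsilon: add s8.
No new states can be added; the closed set is {s0, s1, s2, s5, s8, s10}.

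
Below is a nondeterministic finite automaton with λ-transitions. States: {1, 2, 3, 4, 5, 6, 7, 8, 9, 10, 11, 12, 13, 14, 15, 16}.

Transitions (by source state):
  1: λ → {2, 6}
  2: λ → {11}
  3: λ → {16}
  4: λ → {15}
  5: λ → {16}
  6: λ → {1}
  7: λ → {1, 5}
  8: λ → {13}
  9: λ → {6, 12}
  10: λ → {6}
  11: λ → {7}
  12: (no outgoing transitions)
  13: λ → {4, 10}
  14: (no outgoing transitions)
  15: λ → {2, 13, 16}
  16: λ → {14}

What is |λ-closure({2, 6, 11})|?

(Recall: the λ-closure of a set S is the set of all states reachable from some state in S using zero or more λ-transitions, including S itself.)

Start with {2, 6, 11}.
From 6 via λ: add 1.
From 11 via λ: add 7.
From 7 via λ: add 5.
From 5 via λ: add 16.
From 16 via λ: add 14.
λ-closure = {1, 2, 5, 6, 7, 11, 14, 16}, which has 8 states.

8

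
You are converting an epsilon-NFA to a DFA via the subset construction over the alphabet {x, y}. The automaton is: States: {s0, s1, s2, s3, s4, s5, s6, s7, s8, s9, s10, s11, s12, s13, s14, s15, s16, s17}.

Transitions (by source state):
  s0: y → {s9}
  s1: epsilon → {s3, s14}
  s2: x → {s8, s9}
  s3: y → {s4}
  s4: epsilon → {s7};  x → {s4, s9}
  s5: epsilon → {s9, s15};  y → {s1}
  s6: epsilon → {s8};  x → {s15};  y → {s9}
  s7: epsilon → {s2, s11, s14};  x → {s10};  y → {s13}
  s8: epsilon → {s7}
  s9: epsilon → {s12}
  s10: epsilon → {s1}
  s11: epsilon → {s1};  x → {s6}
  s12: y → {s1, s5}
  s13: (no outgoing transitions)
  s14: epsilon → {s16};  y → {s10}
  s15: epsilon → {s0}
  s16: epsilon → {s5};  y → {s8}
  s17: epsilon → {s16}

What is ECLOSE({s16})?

{s0, s5, s9, s12, s15, s16}

Start with {s16}.
From s16 via epsilon: add s5.
From s5 via epsilon: add s9, s15.
From s9 via epsilon: add s12.
From s15 via epsilon: add s0.
No new states can be added; the closed set is {s0, s5, s9, s12, s15, s16}.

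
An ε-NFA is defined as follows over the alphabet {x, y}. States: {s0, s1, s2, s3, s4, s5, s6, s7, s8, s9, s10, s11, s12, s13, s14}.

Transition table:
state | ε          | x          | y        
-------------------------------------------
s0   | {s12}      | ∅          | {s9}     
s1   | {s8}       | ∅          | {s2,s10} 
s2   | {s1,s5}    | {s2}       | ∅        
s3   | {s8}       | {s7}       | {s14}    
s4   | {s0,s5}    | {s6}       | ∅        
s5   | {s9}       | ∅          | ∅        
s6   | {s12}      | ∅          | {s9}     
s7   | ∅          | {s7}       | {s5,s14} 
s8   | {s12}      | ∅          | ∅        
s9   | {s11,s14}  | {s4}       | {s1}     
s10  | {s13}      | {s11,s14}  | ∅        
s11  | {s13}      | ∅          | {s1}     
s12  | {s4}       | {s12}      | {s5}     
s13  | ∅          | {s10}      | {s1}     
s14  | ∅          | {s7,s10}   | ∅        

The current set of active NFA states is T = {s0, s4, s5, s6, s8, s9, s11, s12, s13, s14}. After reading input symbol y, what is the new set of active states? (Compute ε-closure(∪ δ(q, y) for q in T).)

{s0, s1, s4, s5, s8, s9, s11, s12, s13, s14}

s0 on y → {s9}.
s6 on y → {s9}.
s9 on y → {s1}.
s11 on y → {s1}.
s12 on y → {s5}.
s13 on y → {s1}.
No y-transition from s4, s5, s8, s14.
Union after reading y: {s1, s5, s9}.
Now take the ε-closure:
From s1 via ε: add s8.
From s9 via ε: add s11, s14.
From s8 via ε: add s12.
From s11 via ε: add s13.
From s12 via ε: add s4.
From s4 via ε: add s0.
No new states can be added; the closed set is {s0, s1, s4, s5, s8, s9, s11, s12, s13, s14}.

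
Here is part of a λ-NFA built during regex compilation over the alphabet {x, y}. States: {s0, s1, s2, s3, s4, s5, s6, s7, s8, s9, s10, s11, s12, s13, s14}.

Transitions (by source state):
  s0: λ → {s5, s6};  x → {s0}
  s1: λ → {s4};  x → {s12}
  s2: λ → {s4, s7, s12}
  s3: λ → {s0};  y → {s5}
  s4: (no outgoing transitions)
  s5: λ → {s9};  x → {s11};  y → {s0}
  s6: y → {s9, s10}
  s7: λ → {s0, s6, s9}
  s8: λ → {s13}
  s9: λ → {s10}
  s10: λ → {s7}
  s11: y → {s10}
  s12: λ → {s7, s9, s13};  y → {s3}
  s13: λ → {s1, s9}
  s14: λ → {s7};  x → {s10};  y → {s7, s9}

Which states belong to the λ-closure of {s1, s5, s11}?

{s0, s1, s4, s5, s6, s7, s9, s10, s11}

Start with {s1, s5, s11}.
From s1 via λ: add s4.
From s5 via λ: add s9.
From s9 via λ: add s10.
From s10 via λ: add s7.
From s7 via λ: add s0, s6.
No new states can be added; the closed set is {s0, s1, s4, s5, s6, s7, s9, s10, s11}.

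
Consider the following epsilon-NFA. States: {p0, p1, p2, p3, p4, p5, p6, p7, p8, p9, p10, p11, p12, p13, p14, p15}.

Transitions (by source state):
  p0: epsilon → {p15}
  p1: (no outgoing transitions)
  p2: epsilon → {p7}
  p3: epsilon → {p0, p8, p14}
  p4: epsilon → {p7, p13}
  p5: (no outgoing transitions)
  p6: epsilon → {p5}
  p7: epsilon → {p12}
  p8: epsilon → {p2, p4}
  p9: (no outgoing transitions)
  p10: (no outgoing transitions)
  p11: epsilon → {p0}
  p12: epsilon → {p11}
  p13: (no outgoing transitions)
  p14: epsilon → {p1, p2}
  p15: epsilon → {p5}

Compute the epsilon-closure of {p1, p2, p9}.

{p0, p1, p2, p5, p7, p9, p11, p12, p15}

Start with {p1, p2, p9}.
From p2 via epsilon: add p7.
From p7 via epsilon: add p12.
From p12 via epsilon: add p11.
From p11 via epsilon: add p0.
From p0 via epsilon: add p15.
From p15 via epsilon: add p5.
No new states can be added; the closed set is {p0, p1, p2, p5, p7, p9, p11, p12, p15}.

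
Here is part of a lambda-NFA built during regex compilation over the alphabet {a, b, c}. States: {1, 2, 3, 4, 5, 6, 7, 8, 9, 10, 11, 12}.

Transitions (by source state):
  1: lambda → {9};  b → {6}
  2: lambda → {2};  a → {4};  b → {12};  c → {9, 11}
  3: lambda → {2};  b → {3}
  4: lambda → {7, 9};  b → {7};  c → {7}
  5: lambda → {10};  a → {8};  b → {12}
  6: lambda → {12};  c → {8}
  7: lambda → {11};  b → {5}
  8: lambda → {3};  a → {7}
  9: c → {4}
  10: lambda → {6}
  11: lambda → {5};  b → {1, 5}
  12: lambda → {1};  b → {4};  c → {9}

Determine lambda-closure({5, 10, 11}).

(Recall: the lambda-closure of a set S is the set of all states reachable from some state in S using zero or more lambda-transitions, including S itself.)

Start with {5, 10, 11}.
From 10 via lambda: add 6.
From 6 via lambda: add 12.
From 12 via lambda: add 1.
From 1 via lambda: add 9.
No new states can be added; the closed set is {1, 5, 6, 9, 10, 11, 12}.

{1, 5, 6, 9, 10, 11, 12}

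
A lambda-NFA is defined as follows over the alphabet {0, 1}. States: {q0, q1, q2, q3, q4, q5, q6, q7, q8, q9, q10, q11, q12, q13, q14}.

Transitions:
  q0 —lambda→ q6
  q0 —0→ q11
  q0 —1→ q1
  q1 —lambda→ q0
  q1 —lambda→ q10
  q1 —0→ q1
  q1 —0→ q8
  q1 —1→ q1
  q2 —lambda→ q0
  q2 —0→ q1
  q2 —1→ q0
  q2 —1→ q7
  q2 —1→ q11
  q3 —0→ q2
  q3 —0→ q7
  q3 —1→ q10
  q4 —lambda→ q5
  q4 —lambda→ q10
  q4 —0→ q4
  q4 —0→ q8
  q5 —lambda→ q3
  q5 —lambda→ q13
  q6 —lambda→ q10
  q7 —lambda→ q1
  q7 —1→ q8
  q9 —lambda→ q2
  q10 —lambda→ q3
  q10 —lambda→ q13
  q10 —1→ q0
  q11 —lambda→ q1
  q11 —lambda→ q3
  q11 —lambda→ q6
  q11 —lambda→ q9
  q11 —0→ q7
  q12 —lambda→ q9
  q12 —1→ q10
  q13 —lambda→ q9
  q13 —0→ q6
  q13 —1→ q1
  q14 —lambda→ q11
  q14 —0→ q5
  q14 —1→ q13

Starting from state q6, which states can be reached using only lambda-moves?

Start with {q6}.
From q6 via lambda: add q10.
From q10 via lambda: add q3, q13.
From q13 via lambda: add q9.
From q9 via lambda: add q2.
From q2 via lambda: add q0.
No new states can be added; the closed set is {q0, q2, q3, q6, q9, q10, q13}.

{q0, q2, q3, q6, q9, q10, q13}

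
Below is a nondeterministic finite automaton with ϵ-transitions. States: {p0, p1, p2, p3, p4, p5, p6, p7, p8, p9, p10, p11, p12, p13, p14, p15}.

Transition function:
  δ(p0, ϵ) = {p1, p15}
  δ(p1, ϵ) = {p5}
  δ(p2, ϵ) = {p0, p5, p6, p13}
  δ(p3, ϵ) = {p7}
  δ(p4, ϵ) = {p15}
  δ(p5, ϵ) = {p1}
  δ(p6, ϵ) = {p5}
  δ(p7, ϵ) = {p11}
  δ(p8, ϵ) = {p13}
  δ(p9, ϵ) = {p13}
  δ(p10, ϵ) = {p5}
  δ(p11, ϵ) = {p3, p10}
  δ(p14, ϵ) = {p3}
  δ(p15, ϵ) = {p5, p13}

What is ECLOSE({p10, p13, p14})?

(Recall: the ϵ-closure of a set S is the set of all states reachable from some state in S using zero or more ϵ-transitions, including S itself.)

Start with {p10, p13, p14}.
From p10 via ϵ: add p5.
From p14 via ϵ: add p3.
From p3 via ϵ: add p7.
From p5 via ϵ: add p1.
From p7 via ϵ: add p11.
No new states can be added; the closed set is {p1, p3, p5, p7, p10, p11, p13, p14}.

{p1, p3, p5, p7, p10, p11, p13, p14}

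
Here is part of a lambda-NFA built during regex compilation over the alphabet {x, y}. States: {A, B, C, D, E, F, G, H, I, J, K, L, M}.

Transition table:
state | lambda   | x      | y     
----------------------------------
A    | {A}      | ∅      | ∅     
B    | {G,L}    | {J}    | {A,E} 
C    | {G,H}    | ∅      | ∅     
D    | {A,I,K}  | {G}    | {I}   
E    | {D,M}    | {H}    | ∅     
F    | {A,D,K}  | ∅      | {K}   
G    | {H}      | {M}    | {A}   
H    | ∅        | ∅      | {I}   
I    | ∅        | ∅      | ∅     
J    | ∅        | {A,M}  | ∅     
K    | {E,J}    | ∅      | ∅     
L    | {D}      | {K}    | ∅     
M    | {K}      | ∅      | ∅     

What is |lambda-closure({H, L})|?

9

Start with {H, L}.
From L via lambda: add D.
From D via lambda: add A, I, K.
From K via lambda: add E, J.
From E via lambda: add M.
lambda-closure = {A, D, E, H, I, J, K, L, M}, which has 9 states.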